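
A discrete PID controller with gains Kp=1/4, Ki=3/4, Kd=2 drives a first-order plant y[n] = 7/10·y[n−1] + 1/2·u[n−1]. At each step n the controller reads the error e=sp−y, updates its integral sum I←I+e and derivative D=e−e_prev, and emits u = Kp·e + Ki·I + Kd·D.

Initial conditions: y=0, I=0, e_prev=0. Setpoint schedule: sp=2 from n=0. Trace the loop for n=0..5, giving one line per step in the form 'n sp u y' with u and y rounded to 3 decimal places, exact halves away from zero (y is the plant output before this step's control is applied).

(exact arithmetic carried between steps; '≈' marks a value shown rounded to 6 d.p. or computed from one; I and e_prev carry over from the previous line; the table rounds u and y to 3 d.p., halves away from zero)
n=0: y=0, sp=2, e=sp−y=2; I=2, D=e−e_prev=2; u=1/4·2+3/4·2+2·2=6; next y=7/10·0+1/2·6=3
n=1: y=3, sp=2, e=sp−y=-1; I=1, D=e−e_prev=-3; u=1/4·(-1)+3/4·1+2·(-3)=-5.5; next y=7/10·3+1/2·(-5.5)=-0.65
n=2: y=-0.65, sp=2, e=sp−y=2.65; I=3.65, D=e−e_prev=3.65; u=1/4·2.65+3/4·3.65+2·3.65=10.7; next y=7/10·(-0.65)+1/2·10.7=4.895
n=3: y=4.895, sp=2, e=sp−y=-2.895; I=0.755, D=e−e_prev=-5.545; u=1/4·(-2.895)+3/4·0.755+2·(-5.545)=-11.2475; next y=7/10·4.895+1/2·(-11.2475)=-2.19725
n=4: y=-2.19725, sp=2, e=sp−y=4.19725; I=4.95225, D=e−e_prev=7.09225; u=1/4·4.19725+3/4·4.95225+2·7.09225=18.948; next y=7/10·(-2.19725)+1/2·18.948=7.935925
n=5: y=7.935925, sp=2, e=sp−y=-5.935925; I=-0.983675, D=e−e_prev=-10.133175; u=1/4·(-5.935925)+3/4·(-0.983675)+2·(-10.133175)≈-22.488088; next y=7/10·7.935925+1/2·(-22.488088)≈-5.688896

0 2 6.000 0.000
1 2 -5.500 3.000
2 2 10.700 -0.650
3 2 -11.248 4.895
4 2 18.948 -2.197
5 2 -22.488 7.936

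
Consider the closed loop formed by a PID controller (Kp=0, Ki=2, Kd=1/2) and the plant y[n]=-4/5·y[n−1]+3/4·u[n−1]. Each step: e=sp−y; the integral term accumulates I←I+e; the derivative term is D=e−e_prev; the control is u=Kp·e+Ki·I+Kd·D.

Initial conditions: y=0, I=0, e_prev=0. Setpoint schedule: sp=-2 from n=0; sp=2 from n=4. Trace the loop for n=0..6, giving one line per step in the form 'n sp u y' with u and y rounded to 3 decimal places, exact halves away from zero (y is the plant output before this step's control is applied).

(exact arithmetic carried between steps; '≈' marks a value shown rounded to 6 d.p. or computed from one; I and e_prev carry over from the previous line; the table rounds u and y to 3 d.p., halves away from zero)
n=0: y=0, sp=-2, e=sp−y=-2; I=-2, D=e−e_prev=-2; u=0·(-2)+2·(-2)+1/2·(-2)=-5; next y=-4/5·0+3/4·(-5)=-3.75
n=1: y=-3.75, sp=-2, e=sp−y=1.75; I=-0.25, D=e−e_prev=3.75; u=0·1.75+2·(-0.25)+1/2·3.75=1.375; next y=-4/5·(-3.75)+3/4·1.375=4.03125
n=2: y=4.03125, sp=-2, e=sp−y=-6.03125; I=-6.28125, D=e−e_prev=-7.78125; u=0·(-6.03125)+2·(-6.28125)+1/2·(-7.78125)=-16.453125; next y=-4/5·4.03125+3/4·(-16.453125)≈-15.564844
n=3: y≈-15.564844, sp=-2, e=sp−y≈13.564844; I≈7.283594, D=e−e_prev≈19.596094; u=0·13.564844+2·7.283594+1/2·19.596094≈24.365234; next y=-4/5·(-15.564844)+3/4·24.365234≈30.725801
n=4: y≈30.725801, sp=2, e=sp−y≈-28.725801; I≈-21.442207, D=e−e_prev≈-42.290645; u=0·(-28.725801)+2·(-21.442207)+1/2·(-42.290645)≈-64.029736; next y=-4/5·30.725801+3/4·(-64.029736)≈-72.602943
n=5: y≈-72.602943, sp=2, e=sp−y≈74.602943; I≈53.160736, D=e−e_prev≈103.328744; u=0·74.602943+2·53.160736+1/2·103.328744≈157.985844; next y=-4/5·(-72.602943)+3/4·157.985844≈176.571737
n=6: y≈176.571737, sp=2, e=sp−y≈-174.571737; I≈-121.411001, D=e−e_prev≈-249.174680; u=0·(-174.571737)+2·(-121.411001)+1/2·(-249.174680)≈-367.409342; next y=-4/5·176.571737+3/4·(-367.409342)≈-416.814396

0 -2 -5.000 0.000
1 -2 1.375 -3.750
2 -2 -16.453 4.031
3 -2 24.365 -15.565
4 2 -64.030 30.726
5 2 157.986 -72.603
6 2 -367.409 176.572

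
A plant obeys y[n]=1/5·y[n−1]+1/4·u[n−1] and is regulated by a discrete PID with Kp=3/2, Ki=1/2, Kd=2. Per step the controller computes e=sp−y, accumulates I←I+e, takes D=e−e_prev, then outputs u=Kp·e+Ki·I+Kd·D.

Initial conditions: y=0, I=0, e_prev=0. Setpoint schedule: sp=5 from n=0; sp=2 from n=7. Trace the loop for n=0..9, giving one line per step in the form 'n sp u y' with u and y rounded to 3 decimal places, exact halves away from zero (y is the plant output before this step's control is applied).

(exact arithmetic carried between steps; '≈' marks a value shown rounded to 6 d.p. or computed from one; I and e_prev carry over from the previous line; the table rounds u and y to 3 d.p., halves away from zero)
n=0: y=0, sp=5, e=sp−y=5; I=5, D=e−e_prev=5; u=3/2·5+1/2·5+2·5=20; next y=1/5·0+1/4·20=5
n=1: y=5, sp=5, e=sp−y=0; I=5, D=e−e_prev=-5; u=3/2·0+1/2·5+2·(-5)=-7.5; next y=1/5·5+1/4·(-7.5)=-0.875
n=2: y=-0.875, sp=5, e=sp−y=5.875; I=10.875, D=e−e_prev=5.875; u=3/2·5.875+1/2·10.875+2·5.875=26; next y=1/5·(-0.875)+1/4·26=6.325
n=3: y=6.325, sp=5, e=sp−y=-1.325; I=9.55, D=e−e_prev=-7.2; u=3/2·(-1.325)+1/2·9.55+2·(-7.2)=-11.6125; next y=1/5·6.325+1/4·(-11.6125)=-1.638125
n=4: y=-1.638125, sp=5, e=sp−y=6.638125; I=16.188125, D=e−e_prev=7.963125; u=3/2·6.638125+1/2·16.188125+2·7.963125=33.9775; next y=1/5·(-1.638125)+1/4·33.9775=8.16675
n=5: y=8.16675, sp=5, e=sp−y=-3.16675; I=13.021375, D=e−e_prev=-9.804875; u=3/2·(-3.16675)+1/2·13.021375+2·(-9.804875)≈-17.849188; next y=1/5·8.16675+1/4·(-17.849188)≈-2.828947
n=6: y≈-2.828947, sp=5, e=sp−y≈7.828947; I≈20.850322, D=e−e_prev≈10.995697; u=3/2·7.828947+1/2·20.850322+2·10.995697≈44.159975; next y=1/5·(-2.828947)+1/4·44.159975≈10.474204
n=7: y≈10.474204, sp=2, e=sp−y≈-8.474204; I≈12.376118, D=e−e_prev≈-16.303151; u=3/2·(-8.474204)+1/2·12.376118+2·(-16.303151)≈-39.129550; next y=1/5·10.474204+1/4·(-39.129550)≈-7.687547
n=8: y≈-7.687547, sp=2, e=sp−y≈9.687547; I≈22.063664, D=e−e_prev≈18.161751; u=3/2·9.687547+1/2·22.063664+2·18.161751≈61.886654; next y=1/5·(-7.687547)+1/4·61.886654≈13.934154
n=9: y≈13.934154, sp=2, e=sp−y≈-11.934154; I≈10.129510, D=e−e_prev≈-21.621701; u=3/2·(-11.934154)+1/2·10.129510+2·(-21.621701)≈-56.079878; next y=1/5·13.934154+1/4·(-56.079878)≈-11.233139

0 5 20.000 0.000
1 5 -7.500 5.000
2 5 26.000 -0.875
3 5 -11.613 6.325
4 5 33.978 -1.638
5 5 -17.849 8.167
6 5 44.160 -2.829
7 2 -39.130 10.474
8 2 61.887 -7.688
9 2 -56.080 13.934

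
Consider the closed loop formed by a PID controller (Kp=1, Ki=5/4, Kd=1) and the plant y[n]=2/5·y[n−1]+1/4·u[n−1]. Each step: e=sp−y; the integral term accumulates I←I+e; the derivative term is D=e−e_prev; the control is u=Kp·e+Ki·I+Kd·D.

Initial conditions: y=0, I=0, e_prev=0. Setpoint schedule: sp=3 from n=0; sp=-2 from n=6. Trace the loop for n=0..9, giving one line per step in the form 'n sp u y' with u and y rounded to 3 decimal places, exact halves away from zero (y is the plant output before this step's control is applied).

(exact arithmetic carried between steps; '≈' marks a value shown rounded to 6 d.p. or computed from one; I and e_prev carry over from the previous line; the table rounds u and y to 3 d.p., halves away from zero)
n=0: y=0, sp=3, e=sp−y=3; I=3, D=e−e_prev=3; u=1·3+5/4·3+1·3=9.75; next y=2/5·0+1/4·9.75=2.4375
n=1: y=2.4375, sp=3, e=sp−y=0.5625; I=3.5625, D=e−e_prev=-2.4375; u=1·0.5625+5/4·3.5625+1·(-2.4375)=2.578125; next y=2/5·2.4375+1/4·2.578125≈1.619531
n=2: y≈1.619531, sp=3, e=sp−y≈1.380469; I≈4.942969, D=e−e_prev≈0.817969; u=1·1.380469+5/4·4.942969+1·0.817969≈8.377148; next y=2/5·1.619531+1/4·8.377148≈2.742100
n=3: y≈2.742100, sp=3, e=sp−y≈0.257900; I≈5.200869, D=e−e_prev≈-1.122568; u=1·0.257900+5/4·5.200869+1·(-1.122568)≈5.636418; next y=2/5·2.742100+1/4·5.636418≈2.505944
n=4: y≈2.505944, sp=3, e=sp−y≈0.494056; I≈5.694925, D=e−e_prev≈0.236155; u=1·0.494056+5/4·5.694925+1·0.236155≈7.848867; next y=2/5·2.505944+1/4·7.848867≈2.964594
n=5: y≈2.964594, sp=3, e=sp−y≈0.035406; I≈5.730330, D=e−e_prev≈-0.458650; u=1·0.035406+5/4·5.730330+1·(-0.458650)≈6.739668; next y=2/5·2.964594+1/4·6.739668≈2.870755
n=6: y≈2.870755, sp=-2, e=sp−y≈-4.870755; I≈0.859575, D=e−e_prev≈-4.906160; u=1·(-4.870755)+5/4·0.859575+1·(-4.906160)≈-8.702446; next y=2/5·2.870755+1/4·(-8.702446)≈-1.027310
n=7: y≈-1.027310, sp=-2, e=sp−y≈-0.972690; I≈-0.113115, D=e−e_prev≈3.898064; u=1·(-0.972690)+5/4·(-0.113115)+1·3.898064≈2.783980; next y=2/5·(-1.027310)+1/4·2.783980≈0.285071
n=8: y≈0.285071, sp=-2, e=sp−y≈-2.285071; I≈-2.398186, D=e−e_prev≈-1.312381; u=1·(-2.285071)+5/4·(-2.398186)+1·(-1.312381)≈-6.595185; next y=2/5·0.285071+1/4·(-6.595185)≈-1.534768
n=9: y≈-1.534768, sp=-2, e=sp−y≈-0.465232; I≈-2.863419, D=e−e_prev≈1.819839; u=1·(-0.465232)+5/4·(-2.863419)+1·1.819839≈-2.224667; next y=2/5·(-1.534768)+1/4·(-2.224667)≈-1.170074

0 3 9.750 0.000
1 3 2.578 2.438
2 3 8.377 1.620
3 3 5.636 2.742
4 3 7.849 2.506
5 3 6.740 2.965
6 -2 -8.702 2.871
7 -2 2.784 -1.027
8 -2 -6.595 0.285
9 -2 -2.225 -1.535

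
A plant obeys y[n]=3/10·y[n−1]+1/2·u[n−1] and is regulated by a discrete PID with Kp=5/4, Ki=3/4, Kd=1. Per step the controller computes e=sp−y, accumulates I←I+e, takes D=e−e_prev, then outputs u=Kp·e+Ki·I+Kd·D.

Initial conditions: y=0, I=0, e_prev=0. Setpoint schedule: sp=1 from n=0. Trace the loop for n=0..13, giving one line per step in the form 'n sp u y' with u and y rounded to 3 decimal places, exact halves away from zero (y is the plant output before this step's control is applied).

(exact arithmetic carried between steps; '≈' marks a value shown rounded to 6 d.p. or computed from one; I and e_prev carry over from the previous line; the table rounds u and y to 3 d.p., halves away from zero)
n=0: y=0, sp=1, e=sp−y=1; I=1, D=e−e_prev=1; u=5/4·1+3/4·1+1·1=3; next y=3/10·0+1/2·3=1.5
n=1: y=1.5, sp=1, e=sp−y=-0.5; I=0.5, D=e−e_prev=-1.5; u=5/4·(-0.5)+3/4·0.5+1·(-1.5)=-1.75; next y=3/10·1.5+1/2·(-1.75)=-0.425
n=2: y=-0.425, sp=1, e=sp−y=1.425; I=1.925, D=e−e_prev=1.925; u=5/4·1.425+3/4·1.925+1·1.925=5.15; next y=3/10·(-0.425)+1/2·5.15=2.4475
n=3: y=2.4475, sp=1, e=sp−y=-1.4475; I=0.4775, D=e−e_prev=-2.8725; u=5/4·(-1.4475)+3/4·0.4775+1·(-2.8725)=-4.32375; next y=3/10·2.4475+1/2·(-4.32375)=-1.427625
n=4: y=-1.427625, sp=1, e=sp−y=2.427625; I=2.905125, D=e−e_prev=3.875125; u=5/4·2.427625+3/4·2.905125+1·3.875125=9.0885; next y=3/10·(-1.427625)+1/2·9.0885≈4.115963
n=5: y≈4.115963, sp=1, e=sp−y≈-3.115963; I≈-0.210838, D=e−e_prev≈-5.543588; u=5/4·(-3.115963)+3/4·(-0.210838)+1·(-5.543588)≈-9.596669; next y=3/10·4.115963+1/2·(-9.596669)≈-3.563546
n=6: y≈-3.563546, sp=1, e=sp−y≈4.563546; I≈4.352708, D=e−e_prev≈7.679508; u=5/4·4.563546+3/4·4.352708+1·7.679508≈16.648471; next y=3/10·(-3.563546)+1/2·16.648471≈7.255172
n=7: y≈7.255172, sp=1, e=sp−y≈-6.255172; I≈-1.902464, D=e−e_prev≈-10.818718; u=5/4·(-6.255172)+3/4·(-1.902464)+1·(-10.818718)≈-20.064530; next y=3/10·7.255172+1/2·(-20.064530)≈-7.855714
n=8: y≈-7.855714, sp=1, e=sp−y≈8.855714; I≈6.953250, D=e−e_prev≈15.110886; u=5/4·8.855714+3/4·6.953250+1·15.110886≈31.395465; next y=3/10·(-7.855714)+1/2·31.395465≈13.341018
n=9: y≈13.341018, sp=1, e=sp−y≈-12.341018; I≈-5.387769, D=e−e_prev≈-21.196732; u=5/4·(-12.341018)+3/4·(-5.387769)+1·(-21.196732)≈-40.663831; next y=3/10·13.341018+1/2·(-40.663831)≈-16.329610
n=10: y≈-16.329610, sp=1, e=sp−y≈17.329610; I≈11.941842, D=e−e_prev≈29.670628; u=5/4·17.329610+3/4·11.941842+1·29.670628≈60.289022; next y=3/10·(-16.329610)+1/2·60.289022≈25.245628
n=11: y≈25.245628, sp=1, e=sp−y≈-24.245628; I≈-12.303787, D=e−e_prev≈-41.575238; u=5/4·(-24.245628)+3/4·(-12.303787)+1·(-41.575238)≈-81.110113; next y=3/10·25.245628+1/2·(-81.110113)≈-32.981368
n=12: y≈-32.981368, sp=1, e=sp−y≈33.981368; I≈21.677582, D=e−e_prev≈58.226996; u=5/4·33.981368+3/4·21.677582+1·58.226996≈116.961893; next y=3/10·(-32.981368)+1/2·116.961893≈48.586536
n=13: y≈48.586536, sp=1, e=sp−y≈-47.586536; I≈-25.908954, D=e−e_prev≈-81.567904; u=5/4·(-47.586536)+3/4·(-25.908954)+1·(-81.567904)≈-160.482790; next y=3/10·48.586536+1/2·(-160.482790)≈-65.665434

0 1 3.000 0.000
1 1 -1.750 1.500
2 1 5.150 -0.425
3 1 -4.324 2.448
4 1 9.089 -1.428
5 1 -9.597 4.116
6 1 16.648 -3.564
7 1 -20.065 7.255
8 1 31.395 -7.856
9 1 -40.664 13.341
10 1 60.289 -16.330
11 1 -81.110 25.246
12 1 116.962 -32.981
13 1 -160.483 48.587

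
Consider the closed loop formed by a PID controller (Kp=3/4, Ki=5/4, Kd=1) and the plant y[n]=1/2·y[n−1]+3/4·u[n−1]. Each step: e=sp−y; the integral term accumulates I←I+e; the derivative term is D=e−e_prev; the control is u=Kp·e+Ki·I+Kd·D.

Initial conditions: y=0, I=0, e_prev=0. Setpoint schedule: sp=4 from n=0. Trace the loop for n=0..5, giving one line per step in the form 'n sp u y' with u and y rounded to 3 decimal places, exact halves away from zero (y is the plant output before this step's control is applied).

(exact arithmetic carried between steps; '≈' marks a value shown rounded to 6 d.p. or computed from one; I and e_prev carry over from the previous line; the table rounds u and y to 3 d.p., halves away from zero)
n=0: y=0, sp=4, e=sp−y=4; I=4, D=e−e_prev=4; u=3/4·4+5/4·4+1·4=12; next y=1/2·0+3/4·12=9
n=1: y=9, sp=4, e=sp−y=-5; I=-1, D=e−e_prev=-9; u=3/4·(-5)+5/4·(-1)+1·(-9)=-14; next y=1/2·9+3/4·(-14)=-6
n=2: y=-6, sp=4, e=sp−y=10; I=9, D=e−e_prev=15; u=3/4·10+5/4·9+1·15=33.75; next y=1/2·(-6)+3/4·33.75=22.3125
n=3: y=22.3125, sp=4, e=sp−y=-18.3125; I=-9.3125, D=e−e_prev=-28.3125; u=3/4·(-18.3125)+5/4·(-9.3125)+1·(-28.3125)=-53.6875; next y=1/2·22.3125+3/4·(-53.6875)=-29.109375
n=4: y=-29.109375, sp=4, e=sp−y=33.109375; I=23.796875, D=e−e_prev=51.421875; u=3/4·33.109375+5/4·23.796875+1·51.421875=106; next y=1/2·(-29.109375)+3/4·106≈64.945313
n=5: y≈64.945313, sp=4, e=sp−y≈-60.945313; I≈-37.148438, D=e−e_prev≈-94.054688; u=3/4·(-60.945313)+5/4·(-37.148438)+1·(-94.054688)≈-186.199219; next y=1/2·64.945313+3/4·(-186.199219)≈-107.176758

0 4 12.000 0.000
1 4 -14.000 9.000
2 4 33.750 -6.000
3 4 -53.688 22.313
4 4 106.000 -29.109
5 4 -186.199 64.945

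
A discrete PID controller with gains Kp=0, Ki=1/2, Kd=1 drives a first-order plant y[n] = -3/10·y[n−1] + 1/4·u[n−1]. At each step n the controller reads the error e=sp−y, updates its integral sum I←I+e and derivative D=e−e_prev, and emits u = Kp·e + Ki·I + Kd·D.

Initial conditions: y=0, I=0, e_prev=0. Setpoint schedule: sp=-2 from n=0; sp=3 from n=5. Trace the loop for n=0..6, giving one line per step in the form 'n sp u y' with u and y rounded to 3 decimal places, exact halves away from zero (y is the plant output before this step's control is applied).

0 -2 -3.000 0.000
1 -2 -0.875 -0.750
2 -2 -3.384 0.006
3 -2 -2.350 -0.848
4 -2 -4.552 -0.333
5 3 3.687 -1.038
6 3 -3.406 1.233

(exact arithmetic carried between steps; '≈' marks a value shown rounded to 6 d.p. or computed from one; I and e_prev carry over from the previous line; the table rounds u and y to 3 d.p., halves away from zero)
n=0: y=0, sp=-2, e=sp−y=-2; I=-2, D=e−e_prev=-2; u=0·(-2)+1/2·(-2)+1·(-2)=-3; next y=-3/10·0+1/4·(-3)=-0.75
n=1: y=-0.75, sp=-2, e=sp−y=-1.25; I=-3.25, D=e−e_prev=0.75; u=0·(-1.25)+1/2·(-3.25)+1·0.75=-0.875; next y=-3/10·(-0.75)+1/4·(-0.875)=0.00625
n=2: y=0.00625, sp=-2, e=sp−y=-2.00625; I=-5.25625, D=e−e_prev=-0.75625; u=0·(-2.00625)+1/2·(-5.25625)+1·(-0.75625)=-3.384375; next y=-3/10·0.00625+1/4·(-3.384375)≈-0.847969
n=3: y≈-0.847969, sp=-2, e=sp−y≈-1.152031; I≈-6.408281, D=e−e_prev≈0.854219; u=0·(-1.152031)+1/2·(-6.408281)+1·0.854219≈-2.349922; next y=-3/10·(-0.847969)+1/4·(-2.349922)≈-0.333090
n=4: y≈-0.333090, sp=-2, e=sp−y≈-1.666910; I≈-8.075191, D=e−e_prev≈-0.514879; u=0·(-1.666910)+1/2·(-8.075191)+1·(-0.514879)≈-4.552475; next y=-3/10·(-0.333090)+1/4·(-4.552475)≈-1.038192
n=5: y≈-1.038192, sp=3, e=sp−y≈4.038192; I≈-4.037000, D=e−e_prev≈5.705102; u=0·4.038192+1/2·(-4.037000)+1·5.705102≈3.686602; next y=-3/10·(-1.038192)+1/4·3.686602≈1.233108
n=6: y≈1.233108, sp=3, e=sp−y≈1.766892; I≈-2.270108, D=e−e_prev≈-2.271300; u=0·1.766892+1/2·(-2.270108)+1·(-2.271300)≈-3.406354; next y=-3/10·1.233108+1/4·(-3.406354)≈-1.221521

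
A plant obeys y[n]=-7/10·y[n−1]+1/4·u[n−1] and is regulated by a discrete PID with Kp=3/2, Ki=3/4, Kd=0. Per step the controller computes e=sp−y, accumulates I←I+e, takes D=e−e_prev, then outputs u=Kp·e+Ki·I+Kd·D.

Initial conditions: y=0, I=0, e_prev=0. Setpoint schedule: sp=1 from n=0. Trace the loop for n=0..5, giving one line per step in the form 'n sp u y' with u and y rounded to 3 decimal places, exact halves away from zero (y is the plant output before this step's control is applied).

0 1 2.250 0.000
1 1 1.734 0.563
2 1 3.238 0.040
3 1 2.289 0.782
4 1 4.155 0.025
5 1 2.645 1.021

(exact arithmetic carried between steps; '≈' marks a value shown rounded to 6 d.p. or computed from one; I and e_prev carry over from the previous line; the table rounds u and y to 3 d.p., halves away from zero)
n=0: y=0, sp=1, e=sp−y=1; I=1, D=e−e_prev=1; u=3/2·1+3/4·1+0·1=2.25; next y=-7/10·0+1/4·2.25=0.5625
n=1: y=0.5625, sp=1, e=sp−y=0.4375; I=1.4375, D=e−e_prev=-0.5625; u=3/2·0.4375+3/4·1.4375+0·(-0.5625)=1.734375; next y=-7/10·0.5625+1/4·1.734375≈0.039844
n=2: y≈0.039844, sp=1, e=sp−y≈0.960156; I≈2.397656, D=e−e_prev≈0.522656; u=3/2·0.960156+3/4·2.397656+0·0.522656≈3.238477; next y=-7/10·0.039844+1/4·3.238477≈0.781729
n=3: y≈0.781729, sp=1, e=sp−y≈0.218271; I≈2.615928, D=e−e_prev≈-0.741885; u=3/2·0.218271+3/4·2.615928+0·(-0.741885)≈2.289353; next y=-7/10·0.781729+1/4·2.289353≈0.025128
n=4: y≈0.025128, sp=1, e=sp−y≈0.974872; I≈3.590799, D=e−e_prev≈0.756600; u=3/2·0.974872+3/4·3.590799+0·0.756600≈4.155407; next y=-7/10·0.025128+1/4·4.155407≈1.021262
n=5: y≈1.021262, sp=1, e=sp−y≈-0.021262; I≈3.569537, D=e−e_prev≈-0.996134; u=3/2·(-0.021262)+3/4·3.569537+0·(-0.996134)≈2.645260; next y=-7/10·1.021262+1/4·2.645260≈-0.053568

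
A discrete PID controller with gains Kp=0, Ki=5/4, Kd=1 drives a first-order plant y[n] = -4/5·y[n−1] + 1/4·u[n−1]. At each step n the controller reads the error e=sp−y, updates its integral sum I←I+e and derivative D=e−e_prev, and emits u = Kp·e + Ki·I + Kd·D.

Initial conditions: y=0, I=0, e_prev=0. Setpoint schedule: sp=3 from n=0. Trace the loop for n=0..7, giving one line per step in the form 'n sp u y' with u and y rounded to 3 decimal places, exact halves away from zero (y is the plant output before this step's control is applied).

0 3 6.750 0.000
1 3 3.703 1.688
2 3 11.783 -0.424
3 3 5.605 3.285
4 3 19.110 -1.227
5 3 4.164 5.759
6 3 28.682 -3.566
7 3 -3.011 10.023

(exact arithmetic carried between steps; '≈' marks a value shown rounded to 6 d.p. or computed from one; I and e_prev carry over from the previous line; the table rounds u and y to 3 d.p., halves away from zero)
n=0: y=0, sp=3, e=sp−y=3; I=3, D=e−e_prev=3; u=0·3+5/4·3+1·3=6.75; next y=-4/5·0+1/4·6.75=1.6875
n=1: y=1.6875, sp=3, e=sp−y=1.3125; I=4.3125, D=e−e_prev=-1.6875; u=0·1.3125+5/4·4.3125+1·(-1.6875)=3.703125; next y=-4/5·1.6875+1/4·3.703125≈-0.424219
n=2: y≈-0.424219, sp=3, e=sp−y≈3.424219; I≈7.736719, D=e−e_prev≈2.111719; u=0·3.424219+5/4·7.736719+1·2.111719≈11.782617; next y=-4/5·(-0.424219)+1/4·11.782617≈3.285029
n=3: y≈3.285029, sp=3, e=sp−y≈-0.285029; I≈7.451689, D=e−e_prev≈-3.709248; u=0·(-0.285029)+5/4·7.451689+1·(-3.709248)≈5.605364; next y=-4/5·3.285029+1/4·5.605364≈-1.226682
n=4: y≈-1.226682, sp=3, e=sp−y≈4.226682; I≈11.678372, D=e−e_prev≈4.511712; u=0·4.226682+5/4·11.678372+1·4.511712≈19.109677; next y=-4/5·(-1.226682)+1/4·19.109677≈5.758765
n=5: y≈5.758765, sp=3, e=sp−y≈-2.758765; I≈8.919607, D=e−e_prev≈-6.985448; u=0·(-2.758765)+5/4·8.919607+1·(-6.985448)≈4.164061; next y=-4/5·5.758765+1/4·4.164061≈-3.565997
n=6: y≈-3.565997, sp=3, e=sp−y≈6.565997; I≈15.485604, D=e−e_prev≈9.324762; u=0·6.565997+5/4·15.485604+1·9.324762≈28.681767; next y=-4/5·(-3.565997)+1/4·28.681767≈10.023239
n=7: y≈10.023239, sp=3, e=sp−y≈-7.023239; I≈8.462364, D=e−e_prev≈-13.589236; u=0·(-7.023239)+5/4·8.462364+1·(-13.589236)≈-3.011281; next y=-4/5·10.023239+1/4·(-3.011281)≈-8.771412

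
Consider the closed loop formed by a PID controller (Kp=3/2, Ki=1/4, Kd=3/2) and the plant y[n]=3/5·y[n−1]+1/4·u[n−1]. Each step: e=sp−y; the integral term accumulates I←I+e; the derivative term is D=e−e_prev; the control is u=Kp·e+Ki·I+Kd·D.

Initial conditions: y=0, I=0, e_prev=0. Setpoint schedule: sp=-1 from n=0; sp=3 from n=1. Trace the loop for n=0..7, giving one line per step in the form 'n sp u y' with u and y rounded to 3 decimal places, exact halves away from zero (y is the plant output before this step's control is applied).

0 -1 -3.250 0.000
1 3 13.641 -0.813
2 3 -4.764 2.923
3 3 8.528 0.563
4 3 -0.600 2.470
5 3 6.091 1.332
6 3 1.583 2.322
7 3 4.970 1.789

(exact arithmetic carried between steps; '≈' marks a value shown rounded to 6 d.p. or computed from one; I and e_prev carry over from the previous line; the table rounds u and y to 3 d.p., halves away from zero)
n=0: y=0, sp=-1, e=sp−y=-1; I=-1, D=e−e_prev=-1; u=3/2·(-1)+1/4·(-1)+3/2·(-1)=-3.25; next y=3/5·0+1/4·(-3.25)=-0.8125
n=1: y=-0.8125, sp=3, e=sp−y=3.8125; I=2.8125, D=e−e_prev=4.8125; u=3/2·3.8125+1/4·2.8125+3/2·4.8125=13.640625; next y=3/5·(-0.8125)+1/4·13.640625≈2.922656
n=2: y≈2.922656, sp=3, e=sp−y≈0.077344; I≈2.889844, D=e−e_prev≈-3.735156; u=3/2·0.077344+1/4·2.889844+3/2·(-3.735156)≈-4.764258; next y=3/5·2.922656+1/4·(-4.764258)≈0.562529
n=3: y≈0.562529, sp=3, e=sp−y≈2.437471; I≈5.327314, D=e−e_prev≈2.360127; u=3/2·2.437471+1/4·5.327314+3/2·2.360127≈8.528225; next y=3/5·0.562529+1/4·8.528225≈2.469574
n=4: y≈2.469574, sp=3, e=sp−y≈0.530426; I≈5.857741, D=e−e_prev≈-1.907045; u=3/2·0.530426+1/4·5.857741+3/2·(-1.907045)≈-0.600492; next y=3/5·2.469574+1/4·(-0.600492)≈1.331621
n=5: y≈1.331621, sp=3, e=sp−y≈1.668379; I≈7.526119, D=e−e_prev≈1.137953; u=3/2·1.668379+1/4·7.526119+3/2·1.137953≈6.091027; next y=3/5·1.331621+1/4·6.091027≈2.321729
n=6: y≈2.321729, sp=3, e=sp−y≈0.678271; I≈8.204390, D=e−e_prev≈-0.990108; u=3/2·0.678271+1/4·8.204390+3/2·(-0.990108)≈1.583341; next y=3/5·2.321729+1/4·1.583341≈1.788873
n=7: y≈1.788873, sp=3, e=sp−y≈1.211127; I≈9.415517, D=e−e_prev≈0.532857; u=3/2·1.211127+1/4·9.415517+3/2·0.532857≈4.969855; next y=3/5·1.788873+1/4·4.969855≈2.315787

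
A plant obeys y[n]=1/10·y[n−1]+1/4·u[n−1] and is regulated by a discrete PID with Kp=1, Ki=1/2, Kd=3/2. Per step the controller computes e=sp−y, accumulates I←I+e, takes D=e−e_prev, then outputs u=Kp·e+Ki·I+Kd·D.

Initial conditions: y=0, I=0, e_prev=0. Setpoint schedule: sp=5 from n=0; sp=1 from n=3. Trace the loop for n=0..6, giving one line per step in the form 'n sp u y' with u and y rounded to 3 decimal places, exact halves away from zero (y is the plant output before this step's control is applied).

(exact arithmetic carried between steps; '≈' marks a value shown rounded to 6 d.p. or computed from one; I and e_prev carry over from the previous line; the table rounds u and y to 3 d.p., halves away from zero)
n=0: y=0, sp=5, e=sp−y=5; I=5, D=e−e_prev=5; u=1·5+1/2·5+3/2·5=15; next y=1/10·0+1/4·15=3.75
n=1: y=3.75, sp=5, e=sp−y=1.25; I=6.25, D=e−e_prev=-3.75; u=1·1.25+1/2·6.25+3/2·(-3.75)=-1.25; next y=1/10·3.75+1/4·(-1.25)=0.0625
n=2: y=0.0625, sp=5, e=sp−y=4.9375; I=11.1875, D=e−e_prev=3.6875; u=1·4.9375+1/2·11.1875+3/2·3.6875=16.0625; next y=1/10·0.0625+1/4·16.0625=4.021875
n=3: y=4.021875, sp=1, e=sp−y=-3.021875; I=8.165625, D=e−e_prev=-7.959375; u=1·(-3.021875)+1/2·8.165625+3/2·(-7.959375)=-10.878125; next y=1/10·4.021875+1/4·(-10.878125)≈-2.317344
n=4: y≈-2.317344, sp=1, e=sp−y≈3.317344; I≈11.482969, D=e−e_prev≈6.339219; u=1·3.317344+1/2·11.482969+3/2·6.339219≈18.567656; next y=1/10·(-2.317344)+1/4·18.567656≈4.410180
n=5: y≈4.410180, sp=1, e=sp−y≈-3.410180; I≈8.072789, D=e−e_prev≈-6.727523; u=1·(-3.410180)+1/2·8.072789+3/2·(-6.727523)≈-9.465070; next y=1/10·4.410180+1/4·(-9.465070)≈-1.925250
n=6: y≈-1.925250, sp=1, e=sp−y≈2.925250; I≈10.998039, D=e−e_prev≈6.335429; u=1·2.925250+1/2·10.998039+3/2·6.335429≈17.927413; next y=1/10·(-1.925250)+1/4·17.927413≈4.289328

0 5 15.000 0.000
1 5 -1.250 3.750
2 5 16.063 0.063
3 1 -10.878 4.022
4 1 18.568 -2.317
5 1 -9.465 4.410
6 1 17.927 -1.925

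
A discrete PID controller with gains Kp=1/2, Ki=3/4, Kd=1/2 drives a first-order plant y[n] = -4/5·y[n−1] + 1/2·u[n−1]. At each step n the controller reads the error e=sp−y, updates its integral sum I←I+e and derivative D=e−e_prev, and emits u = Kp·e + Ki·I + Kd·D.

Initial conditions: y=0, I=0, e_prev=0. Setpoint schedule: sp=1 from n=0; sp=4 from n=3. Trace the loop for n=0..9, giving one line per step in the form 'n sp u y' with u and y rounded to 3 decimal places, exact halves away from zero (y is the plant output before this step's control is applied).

0 1 1.750 0.000
1 1 0.469 0.875
2 1 3.346 -0.466
3 4 4.630 2.046
4 4 8.244 0.679
5 4 4.976 3.579
6 4 13.661 -0.375
7 4 1.831 7.131
8 4 24.095 -4.789
9 4 -11.442 15.879

(exact arithmetic carried between steps; '≈' marks a value shown rounded to 6 d.p. or computed from one; I and e_prev carry over from the previous line; the table rounds u and y to 3 d.p., halves away from zero)
n=0: y=0, sp=1, e=sp−y=1; I=1, D=e−e_prev=1; u=1/2·1+3/4·1+1/2·1=1.75; next y=-4/5·0+1/2·1.75=0.875
n=1: y=0.875, sp=1, e=sp−y=0.125; I=1.125, D=e−e_prev=-0.875; u=1/2·0.125+3/4·1.125+1/2·(-0.875)=0.46875; next y=-4/5·0.875+1/2·0.46875=-0.465625
n=2: y=-0.465625, sp=1, e=sp−y=1.465625; I=2.590625, D=e−e_prev=1.340625; u=1/2·1.465625+3/4·2.590625+1/2·1.340625≈3.346094; next y=-4/5·(-0.465625)+1/2·3.346094≈2.045547
n=3: y≈2.045547, sp=4, e=sp−y≈1.954453; I≈4.545078, D=e−e_prev≈0.488828; u=1/2·1.954453+3/4·4.545078+1/2·0.488828≈4.630449; next y=-4/5·2.045547+1/2·4.630449≈0.678787
n=4: y≈0.678787, sp=4, e=sp−y≈3.321213; I≈7.866291, D=e−e_prev≈1.366760; u=1/2·3.321213+3/4·7.866291+1/2·1.366760≈8.243705; next y=-4/5·0.678787+1/2·8.243705≈3.578823
n=5: y≈3.578823, sp=4, e=sp−y≈0.421177; I≈8.287468, D=e−e_prev≈-2.900035; u=1/2·0.421177+3/4·8.287468+1/2·(-2.900035)≈4.976172; next y=-4/5·3.578823+1/2·4.976172≈-0.374972
n=6: y≈-0.374972, sp=4, e=sp−y≈4.374972; I≈12.662440, D=e−e_prev≈3.953795; u=1/2·4.374972+3/4·12.662440+1/2·3.953795≈13.661214; next y=-4/5·(-0.374972)+1/2·13.661214≈7.130584
n=7: y≈7.130584, sp=4, e=sp−y≈-3.130584; I≈9.531856, D=e−e_prev≈-7.505556; u=1/2·(-3.130584)+3/4·9.531856+1/2·(-7.505556)≈1.830822; next y=-4/5·7.130584+1/2·1.830822≈-4.789057
n=8: y≈-4.789057, sp=4, e=sp−y≈8.789057; I≈18.320913, D=e−e_prev≈11.919641; u=1/2·8.789057+3/4·18.320913+1/2·11.919641≈24.095033; next y=-4/5·(-4.789057)+1/2·24.095033≈15.878762
n=9: y≈15.878762, sp=4, e=sp−y≈-11.878762; I≈6.442151, D=e−e_prev≈-20.667819; u=1/2·(-11.878762)+3/4·6.442151+1/2·(-20.667819)≈-11.441677; next y=-4/5·15.878762+1/2·(-11.441677)≈-18.423848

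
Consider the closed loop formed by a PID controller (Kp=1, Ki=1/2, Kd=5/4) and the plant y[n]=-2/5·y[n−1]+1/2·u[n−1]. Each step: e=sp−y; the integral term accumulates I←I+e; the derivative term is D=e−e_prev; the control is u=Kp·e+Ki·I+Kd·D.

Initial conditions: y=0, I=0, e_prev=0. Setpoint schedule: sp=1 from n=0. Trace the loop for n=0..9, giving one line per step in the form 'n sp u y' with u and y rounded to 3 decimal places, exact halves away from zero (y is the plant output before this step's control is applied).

(exact arithmetic carried between steps; '≈' marks a value shown rounded to 6 d.p. or computed from one; I and e_prev carry over from the previous line; the table rounds u and y to 3 d.p., halves away from zero)
n=0: y=0, sp=1, e=sp−y=1; I=1, D=e−e_prev=1; u=1·1+1/2·1+5/4·1=2.75; next y=-2/5·0+1/2·2.75=1.375
n=1: y=1.375, sp=1, e=sp−y=-0.375; I=0.625, D=e−e_prev=-1.375; u=1·(-0.375)+1/2·0.625+5/4·(-1.375)=-1.78125; next y=-2/5·1.375+1/2·(-1.78125)=-1.440625
n=2: y=-1.440625, sp=1, e=sp−y=2.440625; I=3.065625, D=e−e_prev=2.815625; u=1·2.440625+1/2·3.065625+5/4·2.815625≈7.492969; next y=-2/5·(-1.440625)+1/2·7.492969≈4.322734
n=3: y≈4.322734, sp=1, e=sp−y≈-3.322734; I≈-0.257109, D=e−e_prev≈-5.763359; u=1·(-3.322734)+1/2·(-0.257109)+5/4·(-5.763359)≈-10.655488; next y=-2/5·4.322734+1/2·(-10.655488)≈-7.056838
n=4: y≈-7.056838, sp=1, e=sp−y≈8.056838; I≈7.799729, D=e−e_prev≈11.379572; u=1·8.056838+1/2·7.799729+5/4·11.379572≈26.181167; next y=-2/5·(-7.056838)+1/2·26.181167≈15.913319
n=5: y≈15.913319, sp=1, e=sp−y≈-14.913319; I≈-7.113590, D=e−e_prev≈-22.970157; u=1·(-14.913319)+1/2·(-7.113590)+5/4·(-22.970157)≈-47.182810; next y=-2/5·15.913319+1/2·(-47.182810)≈-29.956733
n=6: y≈-29.956733, sp=1, e=sp−y≈30.956733; I≈23.843142, D=e−e_prev≈45.870051; u=1·30.956733+1/2·23.843142+5/4·45.870051≈100.215868; next y=-2/5·(-29.956733)+1/2·100.215868≈62.090627
n=7: y≈62.090627, sp=1, e=sp−y≈-61.090627; I≈-37.247485, D=e−e_prev≈-92.047360; u=1·(-61.090627)+1/2·(-37.247485)+5/4·(-92.047360)≈-194.773569; next y=-2/5·62.090627+1/2·(-194.773569)≈-122.223035
n=8: y≈-122.223035, sp=1, e=sp−y≈123.223035; I≈85.975551, D=e−e_prev≈184.313662; u=1·123.223035+1/2·85.975551+5/4·184.313662≈396.602889; next y=-2/5·(-122.223035)+1/2·396.602889≈247.190658
n=9: y≈247.190658, sp=1, e=sp−y≈-246.190658; I≈-160.215108, D=e−e_prev≈-369.413694; u=1·(-246.190658)+1/2·(-160.215108)+5/4·(-369.413694)≈-788.065330; next y=-2/5·247.190658+1/2·(-788.065330)≈-492.908928

0 1 2.750 0.000
1 1 -1.781 1.375
2 1 7.493 -1.441
3 1 -10.655 4.323
4 1 26.181 -7.057
5 1 -47.183 15.913
6 1 100.216 -29.957
7 1 -194.774 62.091
8 1 396.603 -122.223
9 1 -788.065 247.191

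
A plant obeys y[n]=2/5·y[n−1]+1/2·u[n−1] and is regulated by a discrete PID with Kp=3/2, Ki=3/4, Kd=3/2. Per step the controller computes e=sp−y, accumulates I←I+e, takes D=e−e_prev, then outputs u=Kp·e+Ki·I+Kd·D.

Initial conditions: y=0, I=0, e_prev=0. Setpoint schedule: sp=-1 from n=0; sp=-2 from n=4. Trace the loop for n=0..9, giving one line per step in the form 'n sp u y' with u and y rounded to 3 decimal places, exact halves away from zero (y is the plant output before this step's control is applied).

(exact arithmetic carried between steps; '≈' marks a value shown rounded to 6 d.p. or computed from one; I and e_prev carry over from the previous line; the table rounds u and y to 3 d.p., halves away from zero)
n=0: y=0, sp=-1, e=sp−y=-1; I=-1, D=e−e_prev=-1; u=3/2·(-1)+3/4·(-1)+3/2·(-1)=-3.75; next y=2/5·0+1/2·(-3.75)=-1.875
n=1: y=-1.875, sp=-1, e=sp−y=0.875; I=-0.125, D=e−e_prev=1.875; u=3/2·0.875+3/4·(-0.125)+3/2·1.875=4.03125; next y=2/5·(-1.875)+1/2·4.03125=1.265625
n=2: y=1.265625, sp=-1, e=sp−y=-2.265625; I=-2.390625, D=e−e_prev=-3.140625; u=3/2·(-2.265625)+3/4·(-2.390625)+3/2·(-3.140625)≈-9.902344; next y=2/5·1.265625+1/2·(-9.902344)≈-4.444922
n=3: y≈-4.444922, sp=-1, e=sp−y≈3.444922; I≈1.054297, D=e−e_prev≈5.710547; u=3/2·3.444922+3/4·1.054297+3/2·5.710547≈14.523926; next y=2/5·(-4.444922)+1/2·14.523926≈5.483994
n=4: y≈5.483994, sp=-2, e=sp−y≈-7.483994; I≈-6.429697, D=e−e_prev≈-10.928916; u=3/2·(-7.483994)+3/4·(-6.429697)+3/2·(-10.928916)≈-32.441638; next y=2/5·5.483994+1/2·(-32.441638)≈-14.027221
n=5: y≈-14.027221, sp=-2, e=sp−y≈12.027221; I≈5.597524, D=e−e_prev≈19.511216; u=3/2·12.027221+3/4·5.597524+3/2·19.511216≈51.505799; next y=2/5·(-14.027221)+1/2·51.505799≈20.142011
n=6: y≈20.142011, sp=-2, e=sp−y≈-22.142011; I≈-16.544487, D=e−e_prev≈-34.169232; u=3/2·(-22.142011)+3/4·(-16.544487)+3/2·(-34.169232)≈-96.875229; next y=2/5·20.142011+1/2·(-96.875229)≈-40.380810
n=7: y≈-40.380810, sp=-2, e=sp−y≈38.380810; I≈21.836324, D=e−e_prev≈60.522821; u=3/2·38.380810+3/4·21.836324+3/2·60.522821≈164.732690; next y=2/5·(-40.380810)+1/2·164.732690≈66.214021
n=8: y≈66.214021, sp=-2, e=sp−y≈-68.214021; I≈-46.377697, D=e−e_prev≈-106.594831; u=3/2·(-68.214021)+3/4·(-46.377697)+3/2·(-106.594831)≈-296.996551; next y=2/5·66.214021+1/2·(-296.996551)≈-122.012667
n=9: y≈-122.012667, sp=-2, e=sp−y≈120.012667; I≈73.634970, D=e−e_prev≈188.226688; u=3/2·120.012667+3/4·73.634970+3/2·188.226688≈517.585260; next y=2/5·(-122.012667)+1/2·517.585260≈209.987563

0 -1 -3.750 0.000
1 -1 4.031 -1.875
2 -1 -9.902 1.266
3 -1 14.524 -4.445
4 -2 -32.442 5.484
5 -2 51.506 -14.027
6 -2 -96.875 20.142
7 -2 164.733 -40.381
8 -2 -296.997 66.214
9 -2 517.585 -122.013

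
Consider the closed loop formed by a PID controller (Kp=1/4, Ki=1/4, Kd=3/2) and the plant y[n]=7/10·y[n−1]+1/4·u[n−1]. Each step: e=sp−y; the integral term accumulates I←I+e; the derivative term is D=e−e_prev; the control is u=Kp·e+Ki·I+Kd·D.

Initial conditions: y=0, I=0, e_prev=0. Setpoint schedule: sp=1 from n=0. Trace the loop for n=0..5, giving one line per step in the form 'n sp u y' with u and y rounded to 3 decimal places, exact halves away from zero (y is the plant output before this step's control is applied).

(exact arithmetic carried between steps; '≈' marks a value shown rounded to 6 d.p. or computed from one; I and e_prev carry over from the previous line; the table rounds u and y to 3 d.p., halves away from zero)
n=0: y=0, sp=1, e=sp−y=1; I=1, D=e−e_prev=1; u=1/4·1+1/4·1+3/2·1=2; next y=7/10·0+1/4·2=0.5
n=1: y=0.5, sp=1, e=sp−y=0.5; I=1.5, D=e−e_prev=-0.5; u=1/4·0.5+1/4·1.5+3/2·(-0.5)=-0.25; next y=7/10·0.5+1/4·(-0.25)=0.2875
n=2: y=0.2875, sp=1, e=sp−y=0.7125; I=2.2125, D=e−e_prev=0.2125; u=1/4·0.7125+1/4·2.2125+3/2·0.2125=1.05; next y=7/10·0.2875+1/4·1.05=0.46375
n=3: y=0.46375, sp=1, e=sp−y=0.53625; I=2.74875, D=e−e_prev=-0.17625; u=1/4·0.53625+1/4·2.74875+3/2·(-0.17625)=0.556875; next y=7/10·0.46375+1/4·0.556875≈0.463844
n=4: y≈0.463844, sp=1, e=sp−y≈0.536156; I≈3.284906, D=e−e_prev≈-0.000094; u=1/4·0.536156+1/4·3.284906+3/2·(-0.000094)≈0.955125; next y=7/10·0.463844+1/4·0.955125≈0.563472
n=5: y≈0.563472, sp=1, e=sp−y≈0.436528; I≈3.721434, D=e−e_prev≈-0.099628; u=1/4·0.436528+1/4·3.721434+3/2·(-0.099628)≈0.890048; next y=7/10·0.563472+1/4·0.890048≈0.616942

0 1 2.000 0.000
1 1 -0.250 0.500
2 1 1.050 0.288
3 1 0.557 0.464
4 1 0.955 0.464
5 1 0.890 0.563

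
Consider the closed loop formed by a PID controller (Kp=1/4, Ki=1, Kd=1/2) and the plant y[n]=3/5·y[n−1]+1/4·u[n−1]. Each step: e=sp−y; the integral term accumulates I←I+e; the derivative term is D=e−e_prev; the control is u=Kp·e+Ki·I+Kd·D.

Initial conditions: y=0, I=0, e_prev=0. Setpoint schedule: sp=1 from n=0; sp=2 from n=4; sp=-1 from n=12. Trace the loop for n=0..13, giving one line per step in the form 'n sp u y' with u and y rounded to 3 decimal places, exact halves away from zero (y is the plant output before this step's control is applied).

0 1 1.750 0.000
1 1 1.484 0.438
2 1 1.922 0.634
3 1 1.989 0.861
4 2 3.724 1.014
5 2 3.367 1.539
6 2 3.695 1.765
7 2 3.662 1.983
8 2 3.574 2.105
9 2 3.440 2.157
10 2 3.314 2.154
11 2 3.216 2.121
12 -1 -2.094 2.077
13 -1 -1.323 0.723

(exact arithmetic carried between steps; '≈' marks a value shown rounded to 6 d.p. or computed from one; I and e_prev carry over from the previous line; the table rounds u and y to 3 d.p., halves away from zero)
n=0: y=0, sp=1, e=sp−y=1; I=1, D=e−e_prev=1; u=1/4·1+1·1+1/2·1=1.75; next y=3/5·0+1/4·1.75=0.4375
n=1: y=0.4375, sp=1, e=sp−y=0.5625; I=1.5625, D=e−e_prev=-0.4375; u=1/4·0.5625+1·1.5625+1/2·(-0.4375)=1.484375; next y=3/5·0.4375+1/4·1.484375≈0.633594
n=2: y≈0.633594, sp=1, e=sp−y≈0.366406; I≈1.928906, D=e−e_prev≈-0.196094; u=1/4·0.366406+1·1.928906+1/2·(-0.196094)≈1.922461; next y=3/5·0.633594+1/4·1.922461≈0.860771
n=3: y≈0.860771, sp=1, e=sp−y≈0.139229; I≈2.068135, D=e−e_prev≈-0.227178; u=1/4·0.139229+1·2.068135+1/2·(-0.227178)≈1.989353; next y=3/5·0.860771+1/4·1.989353≈1.013801
n=4: y≈1.013801, sp=2, e=sp−y≈0.986199; I≈3.054334, D=e−e_prev≈0.846970; u=1/4·0.986199+1·3.054334+1/2·0.846970≈3.724368; next y=3/5·1.013801+1/4·3.724368≈1.539373
n=5: y≈1.539373, sp=2, e=sp−y≈0.460627; I≈3.514961, D=e−e_prev≈-0.525572; u=1/4·0.460627+1·3.514961+1/2·(-0.525572)≈3.367332; next y=3/5·1.539373+1/4·3.367332≈1.765457
n=6: y≈1.765457, sp=2, e=sp−y≈0.234543; I≈3.749504, D=e−e_prev≈-0.226084; u=1/4·0.234543+1·3.749504+1/2·(-0.226084)≈3.695098; next y=3/5·1.765457+1/4·3.695098≈1.983049
n=7: y≈1.983049, sp=2, e=sp−y≈0.016951; I≈3.766456, D=e−e_prev≈-0.217592; u=1/4·0.016951+1·3.766456+1/2·(-0.217592)≈3.661898; next y=3/5·1.983049+1/4·3.661898≈2.105304
n=8: y≈2.105304, sp=2, e=sp−y≈-0.105304; I≈3.661152, D=e−e_prev≈-0.122255; u=1/4·(-0.105304)+1·3.661152+1/2·(-0.122255)≈3.573699; next y=3/5·2.105304+1/4·3.573699≈2.156607
n=9: y≈2.156607, sp=2, e=sp−y≈-0.156607; I≈3.504545, D=e−e_prev≈-0.051303; u=1/4·(-0.156607)+1·3.504545+1/2·(-0.051303)≈3.439742; next y=3/5·2.156607+1/4·3.439742≈2.153900
n=10: y≈2.153900, sp=2, e=sp−y≈-0.153900; I≈3.350646, D=e−e_prev≈0.002707; u=1/4·(-0.153900)+1·3.350646+1/2·0.002707≈3.313524; next y=3/5·2.153900+1/4·3.313524≈2.120721
n=11: y≈2.120721, sp=2, e=sp−y≈-0.120721; I≈3.229925, D=e−e_prev≈0.033179; u=1/4·(-0.120721)+1·3.229925+1/2·0.033179≈3.216334; next y=3/5·2.120721+1/4·3.216334≈2.076516
n=12: y≈2.076516, sp=-1, e=sp−y≈-3.076516; I≈0.153409, D=e−e_prev≈-2.955795; u=1/4·(-3.076516)+1·0.153409+1/2·(-2.955795)≈-2.093618; next y=3/5·2.076516+1/4·(-2.093618)≈0.722505
n=13: y≈0.722505, sp=-1, e=sp−y≈-1.722505; I≈-1.569096, D=e−e_prev≈1.354011; u=1/4·(-1.722505)+1·(-1.569096)+1/2·1.354011≈-1.322717; next y=3/5·0.722505+1/4·(-1.322717)≈0.102824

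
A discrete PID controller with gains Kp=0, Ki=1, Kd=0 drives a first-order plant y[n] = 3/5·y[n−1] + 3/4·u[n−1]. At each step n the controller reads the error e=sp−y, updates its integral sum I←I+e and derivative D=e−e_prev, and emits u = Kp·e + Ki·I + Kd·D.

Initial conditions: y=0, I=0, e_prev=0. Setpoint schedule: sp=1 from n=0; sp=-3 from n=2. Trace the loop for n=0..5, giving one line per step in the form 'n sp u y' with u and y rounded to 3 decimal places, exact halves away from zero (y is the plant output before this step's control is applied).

0 1 1.000 0.000
1 1 1.250 0.750
2 -3 -3.138 1.388
3 -3 -4.617 -1.521
4 -3 -3.242 -4.375
5 -3 -1.185 -5.056

(exact arithmetic carried between steps; '≈' marks a value shown rounded to 6 d.p. or computed from one; I and e_prev carry over from the previous line; the table rounds u and y to 3 d.p., halves away from zero)
n=0: y=0, sp=1, e=sp−y=1; I=1, D=e−e_prev=1; u=0·1+1·1+0·1=1; next y=3/5·0+3/4·1=0.75
n=1: y=0.75, sp=1, e=sp−y=0.25; I=1.25, D=e−e_prev=-0.75; u=0·0.25+1·1.25+0·(-0.75)=1.25; next y=3/5·0.75+3/4·1.25=1.3875
n=2: y=1.3875, sp=-3, e=sp−y=-4.3875; I=-3.1375, D=e−e_prev=-4.6375; u=0·(-4.3875)+1·(-3.1375)+0·(-4.6375)=-3.1375; next y=3/5·1.3875+3/4·(-3.1375)=-1.520625
n=3: y=-1.520625, sp=-3, e=sp−y=-1.479375; I=-4.616875, D=e−e_prev=2.908125; u=0·(-1.479375)+1·(-4.616875)+0·2.908125=-4.616875; next y=3/5·(-1.520625)+3/4·(-4.616875)≈-4.375031
n=4: y≈-4.375031, sp=-3, e=sp−y≈1.375031; I≈-3.241844, D=e−e_prev≈2.854406; u=0·1.375031+1·(-3.241844)+0·2.854406≈-3.241844; next y=3/5·(-4.375031)+3/4·(-3.241844)≈-5.056402
n=5: y≈-5.056402, sp=-3, e=sp−y≈2.056402; I≈-1.185442, D=e−e_prev≈0.681370; u=0·2.056402+1·(-1.185442)+0·0.681370≈-1.185442; next y=3/5·(-5.056402)+3/4·(-1.185442)≈-3.922923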